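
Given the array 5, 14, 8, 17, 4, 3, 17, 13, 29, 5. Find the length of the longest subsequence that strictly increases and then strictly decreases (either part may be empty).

5

inc[i] = longest strictly increasing subsequence ending at i; dec[i] = longest strictly decreasing subsequence starting at i:
i:      1  2  3  4  5  6  7  8  9 10
a[i]:   5 14  8 17  4  3 17 13 29  5
inc:    1  2  2  3  1  1  3  3  4  2
dec:    3  4  3  3  2  1  3  2  2  1
Best peak at i=2 (value 14): inc=2, dec=4, length 2+4−1 = 5.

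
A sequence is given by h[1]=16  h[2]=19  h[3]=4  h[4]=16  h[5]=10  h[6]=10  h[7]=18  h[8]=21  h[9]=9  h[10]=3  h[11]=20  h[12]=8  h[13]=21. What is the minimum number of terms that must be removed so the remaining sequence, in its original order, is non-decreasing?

Fewest deletions = n − (longest non-decreasing subsequence).
Patience tails:
16 → extends → [16]
19 → extends → [16, 19]
4 → replaces 16 → [4, 19]
16 → replaces 19 → [4, 16]
10 → replaces 16 → [4, 10]
10 → extends → [4, 10, 10]
18 → extends → [4, 10, 10, 18]
21 → extends → [4, 10, 10, 18, 21]
9 → replaces 10 → [4, 9, 10, 18, 21]
3 → replaces 4 → [3, 9, 10, 18, 21]
20 → replaces 21 → [3, 9, 10, 18, 20]
8 → replaces 9 → [3, 8, 10, 18, 20]
21 → extends → [3, 8, 10, 18, 20, 21]
Longest non-decreasing subsequence has length 6, so deletions = 13 − 6 = 7.

7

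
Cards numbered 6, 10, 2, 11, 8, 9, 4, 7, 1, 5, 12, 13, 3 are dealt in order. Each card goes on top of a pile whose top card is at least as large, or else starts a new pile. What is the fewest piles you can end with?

5

Place each on the leftmost legal pile:
6 → new pile 1 (tops now [6])
10 → new pile 2 (tops now [6, 10])
2 → pile 1 (tops now [2, 10])
11 → new pile 3 (tops now [2, 10, 11])
8 → pile 2 (tops now [2, 8, 11])
9 → pile 3 (tops now [2, 8, 9])
4 → pile 2 (tops now [2, 4, 9])
7 → pile 3 (tops now [2, 4, 7])
1 → pile 1 (tops now [1, 4, 7])
5 → pile 3 (tops now [1, 4, 5])
12 → new pile 4 (tops now [1, 4, 5, 12])
13 → new pile 5 (tops now [1, 4, 5, 12, 13])
3 → pile 2 (tops now [1, 3, 5, 12, 13])
Five piles.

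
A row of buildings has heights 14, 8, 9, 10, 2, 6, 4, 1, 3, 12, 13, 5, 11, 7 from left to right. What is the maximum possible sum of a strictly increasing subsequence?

52

Let S[i] be the best sum of a strictly increasing subsequence ending at i:
i:      1  2  3  4  5  6  7  8  9 10 11 12 13 14
a[i]:  14  8  9 10  2  6  4  1  3 12 13  5 11  7
S:     14  8 17 27  2  8  6  1  5 39 52 11 38 18
Maximum is 52 (e.g. 8 + 9 + 10 + 12 + 13).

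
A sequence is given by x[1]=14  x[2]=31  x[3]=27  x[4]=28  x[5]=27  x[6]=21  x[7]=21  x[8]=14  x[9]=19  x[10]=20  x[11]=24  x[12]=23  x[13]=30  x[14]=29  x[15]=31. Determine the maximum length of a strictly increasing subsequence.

6

Track the smallest tail for each achievable length (strict):
14 → extends → [14]
31 → extends → [14, 31]
27 → replaces 31 → [14, 27]
28 → extends → [14, 27, 28]
27 → already a tail → [14, 27, 28]
21 → replaces 27 → [14, 21, 28]
21 → already a tail → [14, 21, 28]
14 → already a tail → [14, 21, 28]
19 → replaces 21 → [14, 19, 28]
20 → replaces 28 → [14, 19, 20]
24 → extends → [14, 19, 20, 24]
23 → replaces 24 → [14, 19, 20, 23]
30 → extends → [14, 19, 20, 23, 30]
29 → replaces 30 → [14, 19, 20, 23, 29]
31 → extends → [14, 19, 20, 23, 29, 31]
Six tails, so the longest strictly increasing subsequence has length 6 (e.g. 14, 19, 20, 24, 30, 31).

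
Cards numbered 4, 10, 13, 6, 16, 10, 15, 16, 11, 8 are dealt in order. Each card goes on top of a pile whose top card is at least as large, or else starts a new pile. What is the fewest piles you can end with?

5

Place each on the leftmost legal pile:
4 → new pile 1 (tops now [4])
10 → new pile 2 (tops now [4, 10])
13 → new pile 3 (tops now [4, 10, 13])
6 → pile 2 (tops now [4, 6, 13])
16 → new pile 4 (tops now [4, 6, 13, 16])
10 → pile 3 (tops now [4, 6, 10, 16])
15 → pile 4 (tops now [4, 6, 10, 15])
16 → new pile 5 (tops now [4, 6, 10, 15, 16])
11 → pile 4 (tops now [4, 6, 10, 11, 16])
8 → pile 3 (tops now [4, 6, 8, 11, 16])
Five piles.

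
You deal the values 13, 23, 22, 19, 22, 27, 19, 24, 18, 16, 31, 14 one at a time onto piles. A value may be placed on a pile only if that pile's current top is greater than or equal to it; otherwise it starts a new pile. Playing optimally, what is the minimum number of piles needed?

The minimum number of non-increasing subsequences covering a sequence equals the length of its longest strictly increasing subsequence.
LIS length is 5 (e.g. 13, 19, 22, 27, 31), so 5 piles are needed.

5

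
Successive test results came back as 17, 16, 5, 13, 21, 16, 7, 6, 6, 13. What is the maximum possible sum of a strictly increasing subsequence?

39

Let S[i] be the best sum of a strictly increasing subsequence ending at i:
i:      1  2  3  4  5  6  7  8  9 10
a[i]:  17 16  5 13 21 16  7  6  6 13
S:     17 16  5 18 39 34 12 11 11 25
Maximum is 39 (e.g. 5 + 13 + 21).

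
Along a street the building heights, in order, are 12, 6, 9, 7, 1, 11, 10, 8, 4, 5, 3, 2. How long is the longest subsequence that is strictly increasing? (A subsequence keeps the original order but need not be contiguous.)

3

Let dp[i] be the length of the longest such subsequence ending at index i:
i:      1  2  3  4  5  6  7  8  9 10 11 12
a[i]:  12  6  9  7  1 11 10  8  4  5  3  2
dp:     1  1  2  2  1  3  3  3  2  3  2  2
Maximum dp value is 3.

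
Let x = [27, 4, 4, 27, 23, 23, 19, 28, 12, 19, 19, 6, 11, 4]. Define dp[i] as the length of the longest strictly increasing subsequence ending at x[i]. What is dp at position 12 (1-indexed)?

dp[i] = 1 + max{dp[j] : j<i, x[j]<x[i]} (or 1 if no such j):
i:      1  2  3  4  5  6  7  8  9 10 11 12 13 14
x[i]:  27  4  4 27 23 23 19 28 12 19 19  6 11  4
dp:     1  1  1  2  2  2  2  3  2  3  3  2  3  1
At index 12 the value is 2.

2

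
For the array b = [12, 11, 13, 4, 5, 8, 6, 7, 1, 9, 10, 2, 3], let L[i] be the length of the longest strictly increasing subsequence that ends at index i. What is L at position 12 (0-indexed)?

3

dp[i] = 1 + max{dp[j] : j<i, b[j]<b[i]} (or 1 if no such j):
i:      0  1  2  3  4  5  6  7  8  9 10 11 12
b[i]:  12 11 13  4  5  8  6  7  1  9 10  2  3
dp:     1  1  2  1  2  3  3  4  1  5  6  2  3
At index 12 the value is 3.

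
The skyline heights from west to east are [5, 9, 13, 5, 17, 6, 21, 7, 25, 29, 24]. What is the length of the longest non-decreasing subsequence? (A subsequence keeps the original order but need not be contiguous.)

7

Track the smallest tail for each achievable length (allowing ties):
5 → extends → [5]
9 → extends → [5, 9]
13 → extends → [5, 9, 13]
5 → replaces 9 → [5, 5, 13]
17 → extends → [5, 5, 13, 17]
6 → replaces 13 → [5, 5, 6, 17]
21 → extends → [5, 5, 6, 17, 21]
7 → replaces 17 → [5, 5, 6, 7, 21]
25 → extends → [5, 5, 6, 7, 21, 25]
29 → extends → [5, 5, 6, 7, 21, 25, 29]
24 → replaces 25 → [5, 5, 6, 7, 21, 24, 29]
Seven tails, so the longest non-decreasing subsequence has length 7 (e.g. 5, 9, 13, 17, 21, 25, 29).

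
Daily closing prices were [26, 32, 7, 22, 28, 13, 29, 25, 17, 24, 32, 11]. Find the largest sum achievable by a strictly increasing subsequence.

Let S[i] be the best sum of a strictly increasing subsequence ending at i:
i:       1   2   3   4   5   6   7   8   9  10  11  12
a[i]:   26  32   7  22  28  13  29  25  17  24  32  11
S:      26  58   7  29  57  20  86  54  37  61 118  18
Maximum is 118 (e.g. 7 + 22 + 28 + 29 + 32).

118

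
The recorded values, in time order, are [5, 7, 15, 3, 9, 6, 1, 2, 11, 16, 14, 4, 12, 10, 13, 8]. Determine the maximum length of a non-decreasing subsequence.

6

Track the smallest tail for each achievable length (allowing ties):
5 → extends → [5]
7 → extends → [5, 7]
15 → extends → [5, 7, 15]
3 → replaces 5 → [3, 7, 15]
9 → replaces 15 → [3, 7, 9]
6 → replaces 7 → [3, 6, 9]
1 → replaces 3 → [1, 6, 9]
2 → replaces 6 → [1, 2, 9]
11 → extends → [1, 2, 9, 11]
16 → extends → [1, 2, 9, 11, 16]
14 → replaces 16 → [1, 2, 9, 11, 14]
4 → replaces 9 → [1, 2, 4, 11, 14]
12 → replaces 14 → [1, 2, 4, 11, 12]
10 → replaces 11 → [1, 2, 4, 10, 12]
13 → extends → [1, 2, 4, 10, 12, 13]
8 → replaces 10 → [1, 2, 4, 8, 12, 13]
Six tails, so the longest non-decreasing subsequence has length 6 (e.g. 5, 7, 9, 11, 12, 13).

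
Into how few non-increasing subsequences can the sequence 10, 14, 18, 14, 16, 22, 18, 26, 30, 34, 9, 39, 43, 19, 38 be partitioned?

Place each on the leftmost legal pile:
10 → new pile 1 (tops now [10])
14 → new pile 2 (tops now [10, 14])
18 → new pile 3 (tops now [10, 14, 18])
14 → pile 2 (tops now [10, 14, 18])
16 → pile 3 (tops now [10, 14, 16])
22 → new pile 4 (tops now [10, 14, 16, 22])
18 → pile 4 (tops now [10, 14, 16, 18])
26 → new pile 5 (tops now [10, 14, 16, 18, 26])
30 → new pile 6 (tops now [10, 14, 16, 18, 26, 30])
34 → new pile 7 (tops now [10, 14, 16, 18, 26, 30, 34])
9 → pile 1 (tops now [9, 14, 16, 18, 26, 30, 34])
39 → new pile 8 (tops now [9, 14, 16, 18, 26, 30, 34, 39])
43 → new pile 9 (tops now [9, 14, 16, 18, 26, 30, 34, 39, 43])
19 → pile 5 (tops now [9, 14, 16, 18, 19, 30, 34, 39, 43])
38 → pile 8 (tops now [9, 14, 16, 18, 19, 30, 34, 38, 43])
Nine piles.

9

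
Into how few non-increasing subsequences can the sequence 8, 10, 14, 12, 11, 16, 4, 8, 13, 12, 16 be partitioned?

5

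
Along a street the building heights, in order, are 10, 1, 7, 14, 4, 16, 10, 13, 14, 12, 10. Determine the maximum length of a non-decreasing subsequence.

5

Let dp[i] be the length of the longest such subsequence ending at index i:
i:      1  2  3  4  5  6  7  8  9 10 11
a[i]:  10  1  7 14  4 16 10 13 14 12 10
dp:     1  1  2  3  2  4  3  4  5  4  4
Maximum dp value is 5.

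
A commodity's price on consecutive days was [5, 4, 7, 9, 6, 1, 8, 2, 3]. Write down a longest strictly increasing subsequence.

5, 7, 9

Patience tails give the LIS length; then backtrack through the dp parents:
5 → extends → [5]
4 → replaces 5 → [4]
7 → extends → [4, 7]
9 → extends → [4, 7, 9]
6 → replaces 7 → [4, 6, 9]
1 → replaces 4 → [1, 6, 9]
8 → replaces 9 → [1, 6, 8]
2 → replaces 6 → [1, 2, 8]
3 → replaces 8 → [1, 2, 3]
Length 3; one witness is 5, 7, 9.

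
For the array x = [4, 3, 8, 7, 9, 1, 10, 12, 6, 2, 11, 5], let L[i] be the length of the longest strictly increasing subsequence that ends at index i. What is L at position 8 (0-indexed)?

dp[i] = 1 + max{dp[j] : j<i, x[j]<x[i]} (or 1 if no such j):
i:      0  1  2  3  4  5  6  7  8  9 10 11
x[i]:   4  3  8  7  9  1 10 12  6  2 11  5
dp:     1  1  2  2  3  1  4  5  2  2  5  3
At index 8 the value is 2.

2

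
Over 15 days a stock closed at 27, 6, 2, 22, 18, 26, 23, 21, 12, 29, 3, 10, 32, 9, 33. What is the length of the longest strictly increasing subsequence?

6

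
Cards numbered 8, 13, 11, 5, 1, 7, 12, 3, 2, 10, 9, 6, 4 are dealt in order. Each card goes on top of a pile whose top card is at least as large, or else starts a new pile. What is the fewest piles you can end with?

3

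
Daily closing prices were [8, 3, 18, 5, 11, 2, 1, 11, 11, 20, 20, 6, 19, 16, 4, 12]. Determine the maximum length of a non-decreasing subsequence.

7

Let dp[i] be the length of the longest such subsequence ending at index i:
i:      1  2  3  4  5  6  7  8  9 10 11 12 13 14 15 16
a[i]:   8  3 18  5 11  2  1 11 11 20 20  6 19 16  4 12
dp:     1  1  2  2  3  1  1  4  5  6  7  3  6  6  2  6
Maximum dp value is 7.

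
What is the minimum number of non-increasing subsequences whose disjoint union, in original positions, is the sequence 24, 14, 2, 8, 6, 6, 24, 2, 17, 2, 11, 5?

Place each on the leftmost legal pile:
24 → new pile 1 (tops now [24])
14 → pile 1 (tops now [14])
2 → pile 1 (tops now [2])
8 → new pile 2 (tops now [2, 8])
6 → pile 2 (tops now [2, 6])
6 → pile 2 (tops now [2, 6])
24 → new pile 3 (tops now [2, 6, 24])
2 → pile 1 (tops now [2, 6, 24])
17 → pile 3 (tops now [2, 6, 17])
2 → pile 1 (tops now [2, 6, 17])
11 → pile 3 (tops now [2, 6, 11])
5 → pile 2 (tops now [2, 5, 11])
Three piles.

3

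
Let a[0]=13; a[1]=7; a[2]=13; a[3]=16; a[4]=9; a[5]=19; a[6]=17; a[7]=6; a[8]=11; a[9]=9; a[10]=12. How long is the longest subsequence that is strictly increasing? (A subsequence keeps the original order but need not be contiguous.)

4

Track the smallest tail for each achievable length (strict):
13 → extends → [13]
7 → replaces 13 → [7]
13 → extends → [7, 13]
16 → extends → [7, 13, 16]
9 → replaces 13 → [7, 9, 16]
19 → extends → [7, 9, 16, 19]
17 → replaces 19 → [7, 9, 16, 17]
6 → replaces 7 → [6, 9, 16, 17]
11 → replaces 16 → [6, 9, 11, 17]
9 → already a tail → [6, 9, 11, 17]
12 → replaces 17 → [6, 9, 11, 12]
Four tails, so the longest strictly increasing subsequence has length 4 (e.g. 7, 13, 16, 19).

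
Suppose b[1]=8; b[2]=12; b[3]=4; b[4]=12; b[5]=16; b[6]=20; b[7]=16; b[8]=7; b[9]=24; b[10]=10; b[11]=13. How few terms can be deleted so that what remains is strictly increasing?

6

Fewest deletions = n − (longest strictly increasing subsequence).
i:      1  2  3  4  5  6  7  8  9 10 11
b[i]:   8 12  4 12 16 20 16  7 24 10 13
dp:     1  2  1  2  3  4  3  2  5  3  4
max dp = 5, so deletions = 11 − 5 = 6.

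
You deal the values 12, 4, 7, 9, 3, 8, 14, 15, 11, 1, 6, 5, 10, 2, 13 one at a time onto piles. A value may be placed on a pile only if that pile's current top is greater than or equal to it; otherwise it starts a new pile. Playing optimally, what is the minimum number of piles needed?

5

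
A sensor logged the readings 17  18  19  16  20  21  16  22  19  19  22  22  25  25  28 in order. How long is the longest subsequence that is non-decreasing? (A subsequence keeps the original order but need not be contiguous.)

Track the smallest tail for each achievable length (allowing ties):
17 → extends → [17]
18 → extends → [17, 18]
19 → extends → [17, 18, 19]
16 → replaces 17 → [16, 18, 19]
20 → extends → [16, 18, 19, 20]
21 → extends → [16, 18, 19, 20, 21]
16 → replaces 18 → [16, 16, 19, 20, 21]
22 → extends → [16, 16, 19, 20, 21, 22]
19 → replaces 20 → [16, 16, 19, 19, 21, 22]
19 → replaces 21 → [16, 16, 19, 19, 19, 22]
22 → extends → [16, 16, 19, 19, 19, 22, 22]
22 → extends → [16, 16, 19, 19, 19, 22, 22, 22]
25 → extends → [16, 16, 19, 19, 19, 22, 22, 22, 25]
25 → extends → [16, 16, 19, 19, 19, 22, 22, 22, 25, 25]
28 → extends → [16, 16, 19, 19, 19, 22, 22, 22, 25, 25, 28]
Eleven tails, so the longest non-decreasing subsequence has length 11 (e.g. 17, 18, 19, 20, 21, 22, 22, 22, 25, 25, 28).

11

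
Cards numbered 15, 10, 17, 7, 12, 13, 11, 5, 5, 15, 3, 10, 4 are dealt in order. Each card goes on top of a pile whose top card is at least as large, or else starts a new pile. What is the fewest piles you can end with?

Place each on the leftmost legal pile:
15 → new pile 1 (tops now [15])
10 → pile 1 (tops now [10])
17 → new pile 2 (tops now [10, 17])
7 → pile 1 (tops now [7, 17])
12 → pile 2 (tops now [7, 12])
13 → new pile 3 (tops now [7, 12, 13])
11 → pile 2 (tops now [7, 11, 13])
5 → pile 1 (tops now [5, 11, 13])
5 → pile 1 (tops now [5, 11, 13])
15 → new pile 4 (tops now [5, 11, 13, 15])
3 → pile 1 (tops now [3, 11, 13, 15])
10 → pile 2 (tops now [3, 10, 13, 15])
4 → pile 2 (tops now [3, 4, 13, 15])
Four piles.

4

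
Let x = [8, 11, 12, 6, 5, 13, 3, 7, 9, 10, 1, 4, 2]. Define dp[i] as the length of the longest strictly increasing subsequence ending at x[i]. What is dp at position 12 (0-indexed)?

dp[i] = 1 + max{dp[j] : j<i, x[j]<x[i]} (or 1 if no such j):
i:      0  1  2  3  4  5  6  7  8  9 10 11 12
x[i]:   8 11 12  6  5 13  3  7  9 10  1  4  2
dp:     1  2  3  1  1  4  1  2  3  4  1  2  2
At index 12 the value is 2.

2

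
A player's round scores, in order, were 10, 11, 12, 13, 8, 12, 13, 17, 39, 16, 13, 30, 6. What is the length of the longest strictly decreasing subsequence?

Negate each value so 'decreasing' becomes 'increasing', then run patience tails on the negated sequence:
-10 → extends → [-10]
-11 → replaces -10 → [-11]
-12 → replaces -11 → [-12]
-13 → replaces -12 → [-13]
-8 → extends → [-13, -8]
-12 → replaces -8 → [-13, -12]
-13 → already a tail → [-13, -12]
-17 → replaces -13 → [-17, -12]
-39 → replaces -17 → [-39, -12]
-16 → replaces -12 → [-39, -16]
-13 → extends → [-39, -16, -13]
-30 → replaces -16 → [-39, -30, -13]
-6 → extends → [-39, -30, -13, -6]
Four tails, so the longest strictly decreasing subsequence of the original has length 4.

4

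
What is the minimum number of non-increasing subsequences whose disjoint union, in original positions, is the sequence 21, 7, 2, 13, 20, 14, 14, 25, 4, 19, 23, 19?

5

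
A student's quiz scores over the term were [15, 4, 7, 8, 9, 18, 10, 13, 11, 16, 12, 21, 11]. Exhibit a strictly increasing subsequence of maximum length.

4, 7, 8, 9, 10, 13, 16, 21

Patience tails give the LIS length; then backtrack through the dp parents:
15 → extends → [15]
4 → replaces 15 → [4]
7 → extends → [4, 7]
8 → extends → [4, 7, 8]
9 → extends → [4, 7, 8, 9]
18 → extends → [4, 7, 8, 9, 18]
10 → replaces 18 → [4, 7, 8, 9, 10]
13 → extends → [4, 7, 8, 9, 10, 13]
11 → replaces 13 → [4, 7, 8, 9, 10, 11]
16 → extends → [4, 7, 8, 9, 10, 11, 16]
12 → replaces 16 → [4, 7, 8, 9, 10, 11, 12]
21 → extends → [4, 7, 8, 9, 10, 11, 12, 21]
11 → already a tail → [4, 7, 8, 9, 10, 11, 12, 21]
Length 8; one witness is 4, 7, 8, 9, 10, 13, 16, 21.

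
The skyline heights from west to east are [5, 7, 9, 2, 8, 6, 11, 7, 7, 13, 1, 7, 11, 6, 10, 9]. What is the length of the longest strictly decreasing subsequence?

Let dp[i] be the longest strictly decreasing subsequence ending at i:
i:      1  2  3  4  5  6  7  8  9 10 11 12 13 14 15 16
a[i]:   5  7  9  2  8  6 11  7  7 13  1  7 11  6 10  9
dp:     1  1  1  2  2  3  1  3  3  1  4  3  2  4  3  4
Maximum is 4.

4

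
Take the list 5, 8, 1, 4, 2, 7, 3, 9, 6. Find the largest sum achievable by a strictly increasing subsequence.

Let S[i] be the best sum of a strictly increasing subsequence ending at i:
i:      1  2  3  4  5  6  7  8  9
a[i]:   5  8  1  4  2  7  3  9  6
S:      5 13  1  5  3 12  6 22 12
Maximum is 22 (e.g. 5 + 8 + 9).

22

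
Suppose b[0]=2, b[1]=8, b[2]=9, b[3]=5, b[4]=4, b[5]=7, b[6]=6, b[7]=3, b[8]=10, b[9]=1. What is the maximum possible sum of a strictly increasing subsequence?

Let S[i] be the best sum of a strictly increasing subsequence ending at i:
i:      0  1  2  3  4  5  6  7  8  9
b[i]:   2  8  9  5  4  7  6  3 10  1
S:      2 10 19  7  6 14 13  5 29  1
Maximum is 29 (e.g. 2 + 8 + 9 + 10).

29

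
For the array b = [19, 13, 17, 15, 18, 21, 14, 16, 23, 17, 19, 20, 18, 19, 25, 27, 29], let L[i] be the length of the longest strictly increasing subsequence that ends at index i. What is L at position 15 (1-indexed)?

dp[i] = 1 + max{dp[j] : j<i, b[j]<b[i]} (or 1 if no such j):
i:      1  2  3  4  5  6  7  8  9 10 11 12 13 14 15 16 17
b[i]:  19 13 17 15 18 21 14 16 23 17 19 20 18 19 25 27 29
dp:     1  1  2  2  3  4  2  3  5  4  5  6  5  6  7  8  9
At index 15 the value is 7.

7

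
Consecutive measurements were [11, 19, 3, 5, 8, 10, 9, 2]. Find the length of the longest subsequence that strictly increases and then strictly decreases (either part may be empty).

inc[i] = longest strictly increasing subsequence ending at i; dec[i] = longest strictly decreasing subsequence starting at i:
i:      1  2  3  4  5  6  7  8
a[i]:  11 19  3  5  8 10  9  2
inc:    1  2  1  2  3  4  4  1
dec:    4  4  2  2  2  3  2  1
Best peak at i=6 (value 10): inc=4, dec=3, length 4+3−1 = 6.

6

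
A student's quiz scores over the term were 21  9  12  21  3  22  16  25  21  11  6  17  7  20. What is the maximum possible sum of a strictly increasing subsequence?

89

Let S[i] be the best sum of a strictly increasing subsequence ending at i:
i:      1  2  3  4  5  6  7  8  9 10 11 12 13 14
a[i]:  21  9 12 21  3 22 16 25 21 11  6 17  7 20
S:     21  9 21 42  3 64 37 89 58 20  9 54 16 74
Maximum is 89 (e.g. 9 + 12 + 21 + 22 + 25).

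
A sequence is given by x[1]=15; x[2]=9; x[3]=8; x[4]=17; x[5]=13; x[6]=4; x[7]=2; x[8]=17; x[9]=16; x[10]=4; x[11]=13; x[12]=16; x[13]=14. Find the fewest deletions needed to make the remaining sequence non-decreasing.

9

Fewest deletions = n − (longest non-decreasing subsequence).
Patience tails:
15 → extends → [15]
9 → replaces 15 → [9]
8 → replaces 9 → [8]
17 → extends → [8, 17]
13 → replaces 17 → [8, 13]
4 → replaces 8 → [4, 13]
2 → replaces 4 → [2, 13]
17 → extends → [2, 13, 17]
16 → replaces 17 → [2, 13, 16]
4 → replaces 13 → [2, 4, 16]
13 → replaces 16 → [2, 4, 13]
16 → extends → [2, 4, 13, 16]
14 → replaces 16 → [2, 4, 13, 14]
Longest non-decreasing subsequence has length 4, so deletions = 13 − 4 = 9.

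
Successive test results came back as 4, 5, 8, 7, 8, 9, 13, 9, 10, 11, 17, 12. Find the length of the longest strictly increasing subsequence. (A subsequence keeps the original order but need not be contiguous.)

8

Let dp[i] be the length of the longest such subsequence ending at index i:
i:      1  2  3  4  5  6  7  8  9 10 11 12
a[i]:   4  5  8  7  8  9 13  9 10 11 17 12
dp:     1  2  3  3  4  5  6  5  6  7  8  8
Maximum dp value is 8.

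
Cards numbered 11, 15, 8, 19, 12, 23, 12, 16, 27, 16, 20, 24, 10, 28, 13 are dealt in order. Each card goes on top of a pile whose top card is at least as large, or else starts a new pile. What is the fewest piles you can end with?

6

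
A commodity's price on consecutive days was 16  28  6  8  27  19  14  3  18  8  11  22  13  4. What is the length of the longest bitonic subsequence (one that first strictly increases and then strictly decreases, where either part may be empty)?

7

inc[i] = longest strictly increasing subsequence ending at i; dec[i] = longest strictly decreasing subsequence starting at i:
i:      1  2  3  4  5  6  7  8  9 10 11 12 13 14
a[i]:  16 28  6  8 27 19 14  3 18  8 11 22 13  4
inc:    1  2  1  2  3  3  3  1  4  2  3  5  4  2
dec:    4  6  2  2  5  4  3  1  3  2  2  3  2  1
Best peak at i=2 (value 28): inc=2, dec=6, length 2+6−1 = 7.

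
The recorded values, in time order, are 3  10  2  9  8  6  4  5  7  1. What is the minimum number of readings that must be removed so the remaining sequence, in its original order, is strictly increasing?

6

Fewest deletions = n − (longest strictly increasing subsequence).
Patience tails:
3 → extends → [3]
10 → extends → [3, 10]
2 → replaces 3 → [2, 10]
9 → replaces 10 → [2, 9]
8 → replaces 9 → [2, 8]
6 → replaces 8 → [2, 6]
4 → replaces 6 → [2, 4]
5 → extends → [2, 4, 5]
7 → extends → [2, 4, 5, 7]
1 → replaces 2 → [1, 4, 5, 7]
Longest strictly increasing subsequence has length 4, so deletions = 10 − 4 = 6.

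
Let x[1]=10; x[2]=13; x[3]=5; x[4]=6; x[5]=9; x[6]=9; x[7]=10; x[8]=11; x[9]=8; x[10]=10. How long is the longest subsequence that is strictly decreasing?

3

Negate each value so 'decreasing' becomes 'increasing', then run patience tails on the negated sequence:
-10 → extends → [-10]
-13 → replaces -10 → [-13]
-5 → extends → [-13, -5]
-6 → replaces -5 → [-13, -6]
-9 → replaces -6 → [-13, -9]
-9 → already a tail → [-13, -9]
-10 → replaces -9 → [-13, -10]
-11 → replaces -10 → [-13, -11]
-8 → extends → [-13, -11, -8]
-10 → replaces -8 → [-13, -11, -10]
Three tails, so the longest strictly decreasing subsequence of the original has length 3.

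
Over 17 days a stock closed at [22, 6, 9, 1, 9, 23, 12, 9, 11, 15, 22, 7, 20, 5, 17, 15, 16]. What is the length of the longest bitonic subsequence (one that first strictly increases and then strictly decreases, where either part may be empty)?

8

inc[i] = longest strictly increasing subsequence ending at i; dec[i] = longest strictly decreasing subsequence starting at i:
i:      1  2  3  4  5  6  7  8  9 10 11 12 13 14 15 16 17
a[i]:  22  6  9  1  9 23 12  9 11 15 22  7 20  5 17 15 16
inc:    1  1  2  1  2  3  3  2  3  4  5  2  5  2  5  4  5
dec:    5  2  3  1  3  5  4  3  3  3  4  2  3  1  2  1  1
Best peak at i=11 (value 22): inc=5, dec=4, length 5+4−1 = 8.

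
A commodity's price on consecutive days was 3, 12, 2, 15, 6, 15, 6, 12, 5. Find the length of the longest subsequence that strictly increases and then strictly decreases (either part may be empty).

5

inc[i] = longest strictly increasing subsequence ending at i; dec[i] = longest strictly decreasing subsequence starting at i:
i:      1  2  3  4  5  6  7  8  9
a[i]:   3 12  2 15  6 15  6 12  5
inc:    1  2  1  3  2  3  2  3  2
dec:    2  3  1  3  2  3  2  2  1
Best peak at i=4 (value 15): inc=3, dec=3, length 3+3−1 = 5.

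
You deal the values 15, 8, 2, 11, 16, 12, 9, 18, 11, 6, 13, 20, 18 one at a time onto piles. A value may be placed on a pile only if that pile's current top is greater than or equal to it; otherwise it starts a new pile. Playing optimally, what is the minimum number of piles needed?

5

Place each on the leftmost legal pile:
15 → new pile 1 (tops now [15])
8 → pile 1 (tops now [8])
2 → pile 1 (tops now [2])
11 → new pile 2 (tops now [2, 11])
16 → new pile 3 (tops now [2, 11, 16])
12 → pile 3 (tops now [2, 11, 12])
9 → pile 2 (tops now [2, 9, 12])
18 → new pile 4 (tops now [2, 9, 12, 18])
11 → pile 3 (tops now [2, 9, 11, 18])
6 → pile 2 (tops now [2, 6, 11, 18])
13 → pile 4 (tops now [2, 6, 11, 13])
20 → new pile 5 (tops now [2, 6, 11, 13, 20])
18 → pile 5 (tops now [2, 6, 11, 13, 18])
Five piles.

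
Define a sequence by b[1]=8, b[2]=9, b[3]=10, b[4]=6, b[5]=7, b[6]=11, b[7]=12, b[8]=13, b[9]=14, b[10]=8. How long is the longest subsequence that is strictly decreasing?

2

Let dp[i] be the longest strictly decreasing subsequence ending at i:
i:      1  2  3  4  5  6  7  8  9 10
b[i]:   8  9 10  6  7 11 12 13 14  8
dp:     1  1  1  2  2  1  1  1  1  2
Maximum is 2.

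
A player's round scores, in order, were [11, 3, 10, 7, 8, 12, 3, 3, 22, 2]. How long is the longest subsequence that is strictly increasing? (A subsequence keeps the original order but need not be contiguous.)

5

Let dp[i] be the length of the longest such subsequence ending at index i:
i:      1  2  3  4  5  6  7  8  9 10
a[i]:  11  3 10  7  8 12  3  3 22  2
dp:     1  1  2  2  3  4  1  1  5  1
Maximum dp value is 5.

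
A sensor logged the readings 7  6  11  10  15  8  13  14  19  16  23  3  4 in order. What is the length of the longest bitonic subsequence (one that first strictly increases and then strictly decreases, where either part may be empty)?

inc[i] = longest strictly increasing subsequence ending at i; dec[i] = longest strictly decreasing subsequence starting at i:
i:      1  2  3  4  5  6  7  8  9 10 11 12 13
a[i]:   7  6 11 10 15  8 13 14 19 16 23  3  4
inc:    1  1  2  2  3  2  3  4  5  5  6  1  2
dec:    3  2  4  3  3  2  2  2  3  2  2  1  1
Best peak at i=9 (value 19): inc=5, dec=3, length 5+3−1 = 7.

7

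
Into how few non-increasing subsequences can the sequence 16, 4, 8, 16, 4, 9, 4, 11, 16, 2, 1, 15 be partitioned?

5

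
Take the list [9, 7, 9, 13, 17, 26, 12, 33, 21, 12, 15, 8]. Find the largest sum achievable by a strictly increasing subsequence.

105

Let S[i] be the best sum of a strictly increasing subsequence ending at i:
i:       1   2   3   4   5   6   7   8   9  10  11  12
a[i]:    9   7   9  13  17  26  12  33  21  12  15   8
S:       9   7  16  29  46  72  28 105  67  28  44  15
Maximum is 105 (e.g. 7 + 9 + 13 + 17 + 26 + 33).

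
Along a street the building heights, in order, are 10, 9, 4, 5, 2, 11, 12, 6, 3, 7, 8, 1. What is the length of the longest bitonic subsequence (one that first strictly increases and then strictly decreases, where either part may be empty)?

inc[i] = longest strictly increasing subsequence ending at i; dec[i] = longest strictly decreasing subsequence starting at i:
i:      1  2  3  4  5  6  7  8  9 10 11 12
a[i]:  10  9  4  5  2 11 12  6  3  7  8  1
inc:    1  1  1  2  1  3  4  3  2  4  5  1
dec:    5  4  3  3  2  4  4  3  2  2  2  1
Best peak at i=7 (value 12): inc=4, dec=4, length 4+4−1 = 7.

7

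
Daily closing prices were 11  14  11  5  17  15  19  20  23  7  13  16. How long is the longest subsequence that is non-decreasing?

6

Let dp[i] be the length of the longest such subsequence ending at index i:
i:      1  2  3  4  5  6  7  8  9 10 11 12
a[i]:  11 14 11  5 17 15 19 20 23  7 13 16
dp:     1  2  2  1  3  3  4  5  6  2  3  4
Maximum dp value is 6.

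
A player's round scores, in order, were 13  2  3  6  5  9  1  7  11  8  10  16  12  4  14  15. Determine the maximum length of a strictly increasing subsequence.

Track the smallest tail for each achievable length (strict):
13 → extends → [13]
2 → replaces 13 → [2]
3 → extends → [2, 3]
6 → extends → [2, 3, 6]
5 → replaces 6 → [2, 3, 5]
9 → extends → [2, 3, 5, 9]
1 → replaces 2 → [1, 3, 5, 9]
7 → replaces 9 → [1, 3, 5, 7]
11 → extends → [1, 3, 5, 7, 11]
8 → replaces 11 → [1, 3, 5, 7, 8]
10 → extends → [1, 3, 5, 7, 8, 10]
16 → extends → [1, 3, 5, 7, 8, 10, 16]
12 → replaces 16 → [1, 3, 5, 7, 8, 10, 12]
4 → replaces 5 → [1, 3, 4, 7, 8, 10, 12]
14 → extends → [1, 3, 4, 7, 8, 10, 12, 14]
15 → extends → [1, 3, 4, 7, 8, 10, 12, 14, 15]
Nine tails, so the longest strictly increasing subsequence has length 9 (e.g. 2, 3, 6, 7, 8, 10, 12, 14, 15).

9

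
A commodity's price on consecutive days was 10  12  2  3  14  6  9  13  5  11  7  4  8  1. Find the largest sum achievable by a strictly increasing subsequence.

Let S[i] be the best sum of a strictly increasing subsequence ending at i:
i:      1  2  3  4  5  6  7  8  9 10 11 12 13 14
a[i]:  10 12  2  3 14  6  9 13  5 11  7  4  8  1
S:     10 22  2  5 36 11 20 35 10 31 18  9 26  1
Maximum is 36 (e.g. 10 + 12 + 14).

36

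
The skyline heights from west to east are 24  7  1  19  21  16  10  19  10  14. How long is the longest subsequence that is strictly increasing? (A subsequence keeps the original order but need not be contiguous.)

Let dp[i] be the length of the longest such subsequence ending at index i:
i:      1  2  3  4  5  6  7  8  9 10
a[i]:  24  7  1 19 21 16 10 19 10 14
dp:     1  1  1  2  3  2  2  3  2  3
Maximum dp value is 3.

3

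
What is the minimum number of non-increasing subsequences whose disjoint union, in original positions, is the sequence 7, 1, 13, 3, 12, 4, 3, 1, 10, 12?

5

Place each on the leftmost legal pile:
7 → new pile 1 (tops now [7])
1 → pile 1 (tops now [1])
13 → new pile 2 (tops now [1, 13])
3 → pile 2 (tops now [1, 3])
12 → new pile 3 (tops now [1, 3, 12])
4 → pile 3 (tops now [1, 3, 4])
3 → pile 2 (tops now [1, 3, 4])
1 → pile 1 (tops now [1, 3, 4])
10 → new pile 4 (tops now [1, 3, 4, 10])
12 → new pile 5 (tops now [1, 3, 4, 10, 12])
Five piles.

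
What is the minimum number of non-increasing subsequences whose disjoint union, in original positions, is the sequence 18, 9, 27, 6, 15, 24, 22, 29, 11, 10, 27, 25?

Place each on the leftmost legal pile:
18 → new pile 1 (tops now [18])
9 → pile 1 (tops now [9])
27 → new pile 2 (tops now [9, 27])
6 → pile 1 (tops now [6, 27])
15 → pile 2 (tops now [6, 15])
24 → new pile 3 (tops now [6, 15, 24])
22 → pile 3 (tops now [6, 15, 22])
29 → new pile 4 (tops now [6, 15, 22, 29])
11 → pile 2 (tops now [6, 11, 22, 29])
10 → pile 2 (tops now [6, 10, 22, 29])
27 → pile 4 (tops now [6, 10, 22, 27])
25 → pile 4 (tops now [6, 10, 22, 25])
Four piles.

4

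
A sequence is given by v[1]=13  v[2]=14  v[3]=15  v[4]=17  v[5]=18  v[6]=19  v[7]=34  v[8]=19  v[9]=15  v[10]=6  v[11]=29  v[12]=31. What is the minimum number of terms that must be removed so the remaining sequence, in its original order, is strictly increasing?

Fewest deletions = n − (longest strictly increasing subsequence).
i:      1  2  3  4  5  6  7  8  9 10 11 12
v[i]:  13 14 15 17 18 19 34 19 15  6 29 31
dp:     1  2  3  4  5  6  7  6  3  1  7  8
max dp = 8, so deletions = 12 − 8 = 4.

4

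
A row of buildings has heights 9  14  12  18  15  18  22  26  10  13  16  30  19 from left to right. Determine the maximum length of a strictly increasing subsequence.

7

Let dp[i] be the length of the longest such subsequence ending at index i:
i:      1  2  3  4  5  6  7  8  9 10 11 12 13
a[i]:   9 14 12 18 15 18 22 26 10 13 16 30 19
dp:     1  2  2  3  3  4  5  6  2  3  4  7  5
Maximum dp value is 7.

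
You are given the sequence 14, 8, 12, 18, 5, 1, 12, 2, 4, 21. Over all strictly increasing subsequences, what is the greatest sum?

Let S[i] be the best sum of a strictly increasing subsequence ending at i:
i:      1  2  3  4  5  6  7  8  9 10
a[i]:  14  8 12 18  5  1 12  2  4 21
S:     14  8 20 38  5  1 20  3  7 59
Maximum is 59 (e.g. 8 + 12 + 18 + 21).

59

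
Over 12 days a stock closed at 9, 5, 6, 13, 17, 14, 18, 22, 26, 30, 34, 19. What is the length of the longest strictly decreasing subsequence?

2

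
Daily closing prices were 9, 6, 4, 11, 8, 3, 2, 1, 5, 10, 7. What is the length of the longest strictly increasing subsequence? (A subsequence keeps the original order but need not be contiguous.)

3

Track the smallest tail for each achievable length (strict):
9 → extends → [9]
6 → replaces 9 → [6]
4 → replaces 6 → [4]
11 → extends → [4, 11]
8 → replaces 11 → [4, 8]
3 → replaces 4 → [3, 8]
2 → replaces 3 → [2, 8]
1 → replaces 2 → [1, 8]
5 → replaces 8 → [1, 5]
10 → extends → [1, 5, 10]
7 → replaces 10 → [1, 5, 7]
Three tails, so the longest strictly increasing subsequence has length 3 (e.g. 6, 8, 10).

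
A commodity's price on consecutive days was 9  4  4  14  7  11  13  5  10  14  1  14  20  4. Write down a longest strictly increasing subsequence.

Patience tails give the LIS length; then backtrack through the dp parents:
9 → extends → [9]
4 → replaces 9 → [4]
4 → already a tail → [4]
14 → extends → [4, 14]
7 → replaces 14 → [4, 7]
11 → extends → [4, 7, 11]
13 → extends → [4, 7, 11, 13]
5 → replaces 7 → [4, 5, 11, 13]
10 → replaces 11 → [4, 5, 10, 13]
14 → extends → [4, 5, 10, 13, 14]
1 → replaces 4 → [1, 5, 10, 13, 14]
14 → already a tail → [1, 5, 10, 13, 14]
20 → extends → [1, 5, 10, 13, 14, 20]
4 → replaces 5 → [1, 4, 10, 13, 14, 20]
Length 6; one witness is 4, 7, 11, 13, 14, 20.

4, 7, 11, 13, 14, 20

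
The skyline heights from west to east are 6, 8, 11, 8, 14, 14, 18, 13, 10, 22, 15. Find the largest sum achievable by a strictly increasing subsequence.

Let S[i] be the best sum of a strictly increasing subsequence ending at i:
i:      1  2  3  4  5  6  7  8  9 10 11
a[i]:   6  8 11  8 14 14 18 13 10 22 15
S:      6 14 25 14 39 39 57 38 24 79 54
Maximum is 79 (e.g. 6 + 8 + 11 + 14 + 18 + 22).

79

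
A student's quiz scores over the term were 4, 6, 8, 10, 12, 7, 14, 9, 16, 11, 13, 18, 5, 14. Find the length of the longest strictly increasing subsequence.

Track the smallest tail for each achievable length (strict):
4 → extends → [4]
6 → extends → [4, 6]
8 → extends → [4, 6, 8]
10 → extends → [4, 6, 8, 10]
12 → extends → [4, 6, 8, 10, 12]
7 → replaces 8 → [4, 6, 7, 10, 12]
14 → extends → [4, 6, 7, 10, 12, 14]
9 → replaces 10 → [4, 6, 7, 9, 12, 14]
16 → extends → [4, 6, 7, 9, 12, 14, 16]
11 → replaces 12 → [4, 6, 7, 9, 11, 14, 16]
13 → replaces 14 → [4, 6, 7, 9, 11, 13, 16]
18 → extends → [4, 6, 7, 9, 11, 13, 16, 18]
5 → replaces 6 → [4, 5, 7, 9, 11, 13, 16, 18]
14 → replaces 16 → [4, 5, 7, 9, 11, 13, 14, 18]
Eight tails, so the longest strictly increasing subsequence has length 8 (e.g. 4, 6, 8, 10, 12, 14, 16, 18).

8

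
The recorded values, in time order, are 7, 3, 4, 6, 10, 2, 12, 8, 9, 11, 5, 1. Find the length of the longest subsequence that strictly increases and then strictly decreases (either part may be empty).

8

inc[i] = longest strictly increasing subsequence ending at i; dec[i] = longest strictly decreasing subsequence starting at i:
i:      1  2  3  4  5  6  7  8  9 10 11 12
a[i]:   7  3  4  6 10  2 12  8  9 11  5  1
inc:    1  1  2  3  4  1  5  4  5  6  3  1
dec:    4  3  3  3  4  2  4  3  3  3  2  1
Best peak at i=7 (value 12): inc=5, dec=4, length 5+4−1 = 8.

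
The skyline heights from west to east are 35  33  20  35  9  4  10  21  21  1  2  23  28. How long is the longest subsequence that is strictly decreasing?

Negate each value so 'decreasing' becomes 'increasing', then run patience tails on the negated sequence:
-35 → extends → [-35]
-33 → extends → [-35, -33]
-20 → extends → [-35, -33, -20]
-35 → already a tail → [-35, -33, -20]
-9 → extends → [-35, -33, -20, -9]
-4 → extends → [-35, -33, -20, -9, -4]
-10 → replaces -9 → [-35, -33, -20, -10, -4]
-21 → replaces -20 → [-35, -33, -21, -10, -4]
-21 → already a tail → [-35, -33, -21, -10, -4]
-1 → extends → [-35, -33, -21, -10, -4, -1]
-2 → replaces -1 → [-35, -33, -21, -10, -4, -2]
-23 → replaces -21 → [-35, -33, -23, -10, -4, -2]
-28 → replaces -23 → [-35, -33, -28, -10, -4, -2]
Six tails, so the longest strictly decreasing subsequence of the original has length 6.

6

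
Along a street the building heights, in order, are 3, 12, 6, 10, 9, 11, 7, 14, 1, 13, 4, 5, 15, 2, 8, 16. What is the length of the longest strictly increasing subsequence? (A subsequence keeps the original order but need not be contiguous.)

Track the smallest tail for each achievable length (strict):
3 → extends → [3]
12 → extends → [3, 12]
6 → replaces 12 → [3, 6]
10 → extends → [3, 6, 10]
9 → replaces 10 → [3, 6, 9]
11 → extends → [3, 6, 9, 11]
7 → replaces 9 → [3, 6, 7, 11]
14 → extends → [3, 6, 7, 11, 14]
1 → replaces 3 → [1, 6, 7, 11, 14]
13 → replaces 14 → [1, 6, 7, 11, 13]
4 → replaces 6 → [1, 4, 7, 11, 13]
5 → replaces 7 → [1, 4, 5, 11, 13]
15 → extends → [1, 4, 5, 11, 13, 15]
2 → replaces 4 → [1, 2, 5, 11, 13, 15]
8 → replaces 11 → [1, 2, 5, 8, 13, 15]
16 → extends → [1, 2, 5, 8, 13, 15, 16]
Seven tails, so the longest strictly increasing subsequence has length 7 (e.g. 3, 6, 10, 11, 14, 15, 16).

7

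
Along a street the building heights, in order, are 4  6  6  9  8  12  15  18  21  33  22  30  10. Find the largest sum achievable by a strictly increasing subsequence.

137

Let S[i] be the best sum of a strictly increasing subsequence ending at i:
i:       1   2   3   4   5   6   7   8   9  10  11  12  13
a[i]:    4   6   6   9   8  12  15  18  21  33  22  30  10
S:       4  10  10  19  18  31  46  64  85 118 107 137  29
Maximum is 137 (e.g. 4 + 6 + 9 + 12 + 15 + 18 + 21 + 22 + 30).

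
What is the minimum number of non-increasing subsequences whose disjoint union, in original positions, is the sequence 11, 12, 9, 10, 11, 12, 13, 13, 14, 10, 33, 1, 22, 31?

8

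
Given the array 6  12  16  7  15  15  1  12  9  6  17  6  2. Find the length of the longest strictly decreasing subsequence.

6

Let dp[i] be the longest strictly decreasing subsequence ending at i:
i:      1  2  3  4  5  6  7  8  9 10 11 12 13
a[i]:   6 12 16  7 15 15  1 12  9  6 17  6  2
dp:     1  1  1  2  2  2  3  3  4  5  1  5  6
Maximum is 6.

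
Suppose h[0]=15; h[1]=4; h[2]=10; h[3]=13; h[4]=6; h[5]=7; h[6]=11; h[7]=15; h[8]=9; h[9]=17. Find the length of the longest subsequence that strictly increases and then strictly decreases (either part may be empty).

6

inc[i] = longest strictly increasing subsequence ending at i; dec[i] = longest strictly decreasing subsequence starting at i:
i:      0  1  2  3  4  5  6  7  8  9
h[i]:  15  4 10 13  6  7 11 15  9 17
inc:    1  1  2  3  2  3  4  5  4  6
dec:    4  1  2  3  1  1  2  2  1  1
Best peak at i=7 (value 15): inc=5, dec=2, length 5+2−1 = 6.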